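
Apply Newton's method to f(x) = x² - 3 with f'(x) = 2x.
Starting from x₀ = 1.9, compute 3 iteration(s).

f(x) = x² - 3
f'(x) = 2x
x₀ = 1.9

Newton-Raphson formula: x_{n+1} = x_n - f(x_n)/f'(x_n)

Iteration 1:
  f(1.900000) = 0.610000
  f'(1.900000) = 3.800000
  x_1 = 1.900000 - 0.610000/3.800000 = 1.739474
Iteration 2:
  f(1.739474) = 0.025769
  f'(1.739474) = 3.478947
  x_2 = 1.739474 - 0.025769/3.478947 = 1.732067
Iteration 3:
  f(1.732067) = 0.000055
  f'(1.732067) = 3.464133
  x_3 = 1.732067 - 0.000055/3.464133 = 1.732051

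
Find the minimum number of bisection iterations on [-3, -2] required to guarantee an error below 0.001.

We need (b-a)/2^n ≤ 0.001
(-2 - (-3))/2^n ≤ 0.001
1/2^n ≤ 0.001
2^n ≥ 1000
n ≥ log₂(1000) = 9.97
n ≥ 10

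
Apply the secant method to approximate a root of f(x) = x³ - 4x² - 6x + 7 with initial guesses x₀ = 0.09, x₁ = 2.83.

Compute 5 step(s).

f(x) = x³ - 4x² - 6x + 7
x₀ = 0.09, x₁ = 2.83

Secant formula: x_{n+1} = x_n - f(x_n)(x_n - x_{n-1})/(f(x_n) - f(x_{n-1}))

Iteration 1:
  f(0.090000) = 6.428329
  f(2.830000) = -19.350413
  x_2 = 2.830000 - (-19.350413)×(2.830000 - 0.090000)/(-19.350413 - 6.428329)
       = 0.773261
Iteration 2:
  f(2.830000) = -19.350413
  f(0.773261) = 0.431057
  x_3 = 0.773261 - 0.431057×(0.773261 - 2.830000)/(0.431057 - (-19.350413))
       = 0.818080
Iteration 3:
  f(0.773261) = 0.431057
  f(0.818080) = -0.037993
  x_4 = 0.818080 - (-0.037993)×(0.818080 - 0.773261)/(-0.037993 - 0.431057)
       = 0.814449
Iteration 4:
  f(0.818080) = -0.037993
  f(0.814449) = 0.000238
  x_5 = 0.814449 - 0.000238×(0.814449 - 0.818080)/(0.000238 - (-0.037993))
       = 0.814472
Iteration 5:
  f(0.814449) = 0.000238
  f(0.814472) = 0.000000
  x_6 = 0.814472 - 0.000000×(0.814472 - 0.814449)/(0.000000 - 0.000238)
       = 0.814472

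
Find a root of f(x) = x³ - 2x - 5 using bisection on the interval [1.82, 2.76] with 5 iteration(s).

f(x) = x³ - 2x - 5
Initial interval: [1.82, 2.76]

Iteration 1:
  c_1 = (1.820000 + 2.760000)/2 = 2.290000
  f(c_1) = f(2.290000) = 2.428989
  f(a) × f(c) < 0, new interval: [1.820000, 2.290000]
Iteration 2:
  c_2 = (1.820000 + 2.290000)/2 = 2.055000
  f(c_2) = f(2.055000) = -0.431684
  f(a) × f(c) ≥ 0, new interval: [2.055000, 2.290000]
Iteration 3:
  c_3 = (2.055000 + 2.290000)/2 = 2.172500
  f(c_3) = f(2.172500) = 0.908670
  f(a) × f(c) < 0, new interval: [2.055000, 2.172500]
Iteration 4:
  c_4 = (2.055000 + 2.172500)/2 = 2.113750
  f(c_4) = f(2.113750) = 0.216606
  f(a) × f(c) < 0, new interval: [2.055000, 2.113750]
Iteration 5:
  c_5 = (2.055000 + 2.113750)/2 = 2.084375
  f(c_5) = f(2.084375) = -0.112934
  f(a) × f(c) ≥ 0, new interval: [2.084375, 2.113750]

After 5 iteration(s), the approximation is c_5 = 2.084375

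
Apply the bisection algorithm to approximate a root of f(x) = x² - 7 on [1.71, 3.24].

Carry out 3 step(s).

f(x) = x² - 7
Initial interval: [1.71, 3.24]

Iteration 1:
  c_1 = (1.710000 + 3.240000)/2 = 2.475000
  f(c_1) = f(2.475000) = -0.874375
  f(a) × f(c) ≥ 0, new interval: [2.475000, 3.240000]
Iteration 2:
  c_2 = (2.475000 + 3.240000)/2 = 2.857500
  f(c_2) = f(2.857500) = 1.165306
  f(a) × f(c) < 0, new interval: [2.475000, 2.857500]
Iteration 3:
  c_3 = (2.475000 + 2.857500)/2 = 2.666250
  f(c_3) = f(2.666250) = 0.108889
  f(a) × f(c) < 0, new interval: [2.475000, 2.666250]

After 3 iteration(s), the approximation is c_3 = 2.666250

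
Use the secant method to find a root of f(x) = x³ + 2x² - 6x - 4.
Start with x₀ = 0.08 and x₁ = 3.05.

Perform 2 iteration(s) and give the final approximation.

f(x) = x³ + 2x² - 6x - 4
x₀ = 0.08, x₁ = 3.05

Secant formula: x_{n+1} = x_n - f(x_n)(x_n - x_{n-1})/(f(x_n) - f(x_{n-1}))

Iteration 1:
  f(0.080000) = -4.466688
  f(3.050000) = 24.677625
  x_2 = 3.050000 - 24.677625×(3.050000 - 0.080000)/(24.677625 - (-4.466688))
       = 0.535185
Iteration 2:
  f(3.050000) = 24.677625
  f(0.535185) = -6.484976
  x_3 = 0.535185 - (-6.484976)×(0.535185 - 3.050000)/(-6.484976 - 24.677625)
       = 1.058521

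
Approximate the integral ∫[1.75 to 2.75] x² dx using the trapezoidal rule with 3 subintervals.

f(x) = x²
a = 1.75, b = 2.75, n = 3
h = (b - a)/n = 0.333333

Trapezoidal rule: (h/2)[f(x₀) + 2f(x₁) + 2f(x₂) + ... + f(xₙ)]

x_0 = 1.7500, f(x_0) = 3.062500, coefficient = 1
x_1 = 2.0833, f(x_1) = 4.340278, coefficient = 2
x_2 = 2.4167, f(x_2) = 5.840278, coefficient = 2
x_3 = 2.7500, f(x_3) = 7.562500, coefficient = 1

I ≈ (0.333333/2) × 30.986111 = 5.164352
Exact value: 5.145833
Error: 0.018519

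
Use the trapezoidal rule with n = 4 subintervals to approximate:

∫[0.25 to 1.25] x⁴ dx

f(x) = x⁴
a = 0.25, b = 1.25, n = 4
h = (b - a)/n = 0.250000

Trapezoidal rule: (h/2)[f(x₀) + 2f(x₁) + 2f(x₂) + ... + f(xₙ)]

x_0 = 0.2500, f(x_0) = 0.003906, coefficient = 1
x_1 = 0.5000, f(x_1) = 0.062500, coefficient = 2
x_2 = 0.7500, f(x_2) = 0.316406, coefficient = 2
x_3 = 1.0000, f(x_3) = 1.000000, coefficient = 2
x_4 = 1.2500, f(x_4) = 2.441406, coefficient = 1

I ≈ (0.250000/2) × 5.203125 = 0.650391
Exact value: 0.610156
Error: 0.040234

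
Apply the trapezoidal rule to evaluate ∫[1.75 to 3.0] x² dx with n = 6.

f(x) = x²
a = 1.75, b = 3.0, n = 6
h = (b - a)/n = 0.208333

Trapezoidal rule: (h/2)[f(x₀) + 2f(x₁) + 2f(x₂) + ... + f(xₙ)]

x_0 = 1.7500, f(x_0) = 3.062500, coefficient = 1
x_1 = 1.9583, f(x_1) = 3.835069, coefficient = 2
x_2 = 2.1667, f(x_2) = 4.694444, coefficient = 2
x_3 = 2.3750, f(x_3) = 5.640625, coefficient = 2
x_4 = 2.5833, f(x_4) = 6.673611, coefficient = 2
x_5 = 2.7917, f(x_5) = 7.793403, coefficient = 2
x_6 = 3.0000, f(x_6) = 9.000000, coefficient = 1

I ≈ (0.208333/2) × 69.336806 = 7.222584
Exact value: 7.213542
Error: 0.009042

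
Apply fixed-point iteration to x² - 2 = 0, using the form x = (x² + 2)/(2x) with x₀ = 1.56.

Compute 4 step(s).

Equation: x² - 2 = 0
Fixed-point form: x = (x² + 2)/(2x)
x₀ = 1.56

x_1 = g(1.560000) = 1.421026
x_2 = g(1.421026) = 1.414230
x_3 = g(1.414230) = 1.414214
x_4 = g(1.414214) = 1.414214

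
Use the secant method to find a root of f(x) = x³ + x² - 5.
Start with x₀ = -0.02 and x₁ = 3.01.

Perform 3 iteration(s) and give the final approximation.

f(x) = x³ + x² - 5
x₀ = -0.02, x₁ = 3.01

Secant formula: x_{n+1} = x_n - f(x_n)(x_n - x_{n-1})/(f(x_n) - f(x_{n-1}))

Iteration 1:
  f(-0.020000) = -4.999608
  f(3.010000) = 31.331001
  x_2 = 3.010000 - 31.331001×(3.010000 - (-0.020000))/(31.331001 - (-4.999608))
       = 0.396971
Iteration 2:
  f(3.010000) = 31.331001
  f(0.396971) = -4.779857
  x_3 = 0.396971 - (-4.779857)×(0.396971 - 3.010000)/(-4.779857 - 31.331001)
       = 0.742848
Iteration 3:
  f(0.396971) = -4.779857
  f(0.742848) = -4.038257
  x_4 = 0.742848 - (-4.038257)×(0.742848 - 0.396971)/(-4.038257 - (-4.779857))
       = 2.626261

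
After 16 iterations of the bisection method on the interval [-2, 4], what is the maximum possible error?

Bisection error bound: |error| ≤ (b-a)/2^n
|error| ≤ (4 - (-2))/2^16 = 6/2^16
|error| ≤ 0.0000915527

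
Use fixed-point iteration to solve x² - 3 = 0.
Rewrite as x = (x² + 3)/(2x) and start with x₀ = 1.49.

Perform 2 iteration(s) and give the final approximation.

Equation: x² - 3 = 0
Fixed-point form: x = (x² + 3)/(2x)
x₀ = 1.49

x_1 = g(1.490000) = 1.751711
x_2 = g(1.751711) = 1.732161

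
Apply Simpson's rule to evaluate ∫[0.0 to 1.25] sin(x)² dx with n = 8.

f(x) = sin(x)²
a = 0.0, b = 1.25, n = 8
h = (b - a)/n = 0.156250

Simpson's rule: (h/3)[f(x₀) + 4f(x₁) + 2f(x₂) + ... + f(xₙ)]

x_0 = 0.0000, f(x_0) = 0.000000, coefficient = 1
x_1 = 0.1562, f(x_1) = 0.024216, coefficient = 4
x_2 = 0.3125, f(x_2) = 0.094518, coefficient = 2
x_3 = 0.4688, f(x_3) = 0.204097, coefficient = 4
x_4 = 0.6250, f(x_4) = 0.342339, coefficient = 2
x_5 = 0.7812, f(x_5) = 0.495852, coefficient = 4
x_6 = 0.9375, f(x_6) = 0.649767, coefficient = 2
x_7 = 1.0938, f(x_7) = 0.789175, coefficient = 4
x_8 = 1.2500, f(x_8) = 0.900572, coefficient = 1

I ≈ (0.156250/3) × 9.127180 = 0.475374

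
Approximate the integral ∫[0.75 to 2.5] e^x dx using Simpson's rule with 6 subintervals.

f(x) = e^x
a = 0.75, b = 2.5, n = 6
h = (b - a)/n = 0.291667

Simpson's rule: (h/3)[f(x₀) + 4f(x₁) + 2f(x₂) + ... + f(xₙ)]

x_0 = 0.7500, f(x_0) = 2.117000, coefficient = 1
x_1 = 1.0417, f(x_1) = 2.833936, coefficient = 4
x_2 = 1.3333, f(x_2) = 3.793668, coefficient = 2
x_3 = 1.6250, f(x_3) = 5.078419, coefficient = 4
x_4 = 1.9167, f(x_4) = 6.798260, coefficient = 2
x_5 = 2.2083, f(x_5) = 9.100536, coefficient = 4
x_6 = 2.5000, f(x_6) = 12.182494, coefficient = 1

I ≈ (0.291667/3) × 103.534915 = 10.065895
Exact value: 10.065494
Error: 0.000401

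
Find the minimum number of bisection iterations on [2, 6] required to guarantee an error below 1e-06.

We need (b-a)/2^n ≤ 1e-06
(6 - 2)/2^n ≤ 1e-06
4/2^n ≤ 1e-06
2^n ≥ 4000000
n ≥ log₂(4000000) = 21.93
n ≥ 22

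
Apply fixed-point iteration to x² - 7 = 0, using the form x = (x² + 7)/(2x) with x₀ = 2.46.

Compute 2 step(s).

Equation: x² - 7 = 0
Fixed-point form: x = (x² + 7)/(2x)
x₀ = 2.46

x_1 = g(2.460000) = 2.652764
x_2 = g(2.652764) = 2.645761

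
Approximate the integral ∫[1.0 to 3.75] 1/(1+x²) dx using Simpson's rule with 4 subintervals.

f(x) = 1/(1+x²)
a = 1.0, b = 3.75, n = 4
h = (b - a)/n = 0.687500

Simpson's rule: (h/3)[f(x₀) + 4f(x₁) + 2f(x₂) + ... + f(xₙ)]

x_0 = 1.0000, f(x_0) = 0.500000, coefficient = 1
x_1 = 1.6875, f(x_1) = 0.259898, coefficient = 4
x_2 = 2.3750, f(x_2) = 0.150588, coefficient = 2
x_3 = 3.0625, f(x_3) = 0.096349, coefficient = 4
x_4 = 3.7500, f(x_4) = 0.066390, coefficient = 1

I ≈ (0.687500/3) × 2.292557 = 0.525378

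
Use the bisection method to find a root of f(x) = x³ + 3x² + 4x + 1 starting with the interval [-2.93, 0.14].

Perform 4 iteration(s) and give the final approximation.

f(x) = x³ + 3x² + 4x + 1
Initial interval: [-2.93, 0.14]

Iteration 1:
  c_1 = (-2.930000 + 0.140000)/2 = -1.395000
  f(c_1) = f(-1.395000) = -1.456630
  f(a) × f(c) ≥ 0, new interval: [-1.395000, 0.140000]
Iteration 2:
  c_2 = (-1.395000 + 0.140000)/2 = -0.627500
  f(c_2) = f(-0.627500) = -0.575813
  f(a) × f(c) ≥ 0, new interval: [-0.627500, 0.140000]
Iteration 3:
  c_3 = (-0.627500 + 0.140000)/2 = -0.243750
  f(c_3) = f(-0.243750) = 0.188760
  f(a) × f(c) < 0, new interval: [-0.627500, -0.243750]
Iteration 4:
  c_4 = (-0.627500 + (-0.243750))/2 = -0.435625
  f(c_4) = f(-0.435625) = -0.255861
  f(a) × f(c) ≥ 0, new interval: [-0.435625, -0.243750]

After 4 iteration(s), the approximation is c_4 = -0.435625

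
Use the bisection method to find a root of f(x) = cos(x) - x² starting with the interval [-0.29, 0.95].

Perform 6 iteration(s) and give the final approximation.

f(x) = cos(x) - x²
Initial interval: [-0.29, 0.95]

Iteration 1:
  c_1 = (-0.290000 + 0.950000)/2 = 0.330000
  f(c_1) = f(0.330000) = 0.837142
  f(a) × f(c) ≥ 0, new interval: [0.330000, 0.950000]
Iteration 2:
  c_2 = (0.330000 + 0.950000)/2 = 0.640000
  f(c_2) = f(0.640000) = 0.392496
  f(a) × f(c) ≥ 0, new interval: [0.640000, 0.950000]
Iteration 3:
  c_3 = (0.640000 + 0.950000)/2 = 0.795000
  f(c_3) = f(0.795000) = 0.068260
  f(a) × f(c) ≥ 0, new interval: [0.795000, 0.950000]
Iteration 4:
  c_4 = (0.795000 + 0.950000)/2 = 0.872500
  f(c_4) = f(0.872500) = -0.118343
  f(a) × f(c) < 0, new interval: [0.795000, 0.872500]
Iteration 5:
  c_5 = (0.795000 + 0.872500)/2 = 0.833750
  f(c_5) = f(0.833750) = -0.023035
  f(a) × f(c) < 0, new interval: [0.795000, 0.833750]
Iteration 6:
  c_6 = (0.795000 + 0.833750)/2 = 0.814375
  f(c_6) = f(0.814375) = 0.023116
  f(a) × f(c) ≥ 0, new interval: [0.814375, 0.833750]

After 6 iteration(s), the approximation is c_6 = 0.814375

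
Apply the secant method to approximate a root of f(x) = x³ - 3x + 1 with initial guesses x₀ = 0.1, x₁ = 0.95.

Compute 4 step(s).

f(x) = x³ - 3x + 1
x₀ = 0.1, x₁ = 0.95

Secant formula: x_{n+1} = x_n - f(x_n)(x_n - x_{n-1})/(f(x_n) - f(x_{n-1}))

Iteration 1:
  f(0.100000) = 0.701000
  f(0.950000) = -0.992625
  x_2 = 0.950000 - (-0.992625)×(0.950000 - 0.100000)/(-0.992625 - 0.701000)
       = 0.451819
Iteration 2:
  f(0.950000) = -0.992625
  f(0.451819) = -0.263223
  x_3 = 0.451819 - (-0.263223)×(0.451819 - 0.950000)/(-0.263223 - (-0.992625))
       = 0.272038
Iteration 3:
  f(0.451819) = -0.263223
  f(0.272038) = 0.204018
  x_4 = 0.272038 - 0.204018×(0.272038 - 0.451819)/(0.204018 - (-0.263223))
       = 0.350538
Iteration 4:
  f(0.272038) = 0.204018
  f(0.350538) = -0.008542
  x_5 = 0.350538 - (-0.008542)×(0.350538 - 0.272038)/(-0.008542 - 0.204018)
       = 0.347384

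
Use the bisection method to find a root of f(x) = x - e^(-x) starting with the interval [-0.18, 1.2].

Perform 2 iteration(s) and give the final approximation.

f(x) = x - e^(-x)
Initial interval: [-0.18, 1.2]

Iteration 1:
  c_1 = (-0.180000 + 1.200000)/2 = 0.510000
  f(c_1) = f(0.510000) = -0.090496
  f(a) × f(c) ≥ 0, new interval: [0.510000, 1.200000]
Iteration 2:
  c_2 = (0.510000 + 1.200000)/2 = 0.855000
  f(c_2) = f(0.855000) = 0.429717
  f(a) × f(c) < 0, new interval: [0.510000, 0.855000]

After 2 iteration(s), the approximation is c_2 = 0.855000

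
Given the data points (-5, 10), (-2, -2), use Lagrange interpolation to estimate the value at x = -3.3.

Lagrange interpolation formula:
P(x) = Σ yᵢ × Lᵢ(x)
where Lᵢ(x) = Π_{j≠i} (x - xⱼ)/(xᵢ - xⱼ)

L_0(-3.3) = (-3.3 - (-2))/(-5 - (-2)) = 0.433333
L_1(-3.3) = (-3.3 - (-5))/(-2 - (-5)) = 0.566667

P(-3.3) = 10×L_0(-3.3) + (-2)×L_1(-3.3)
P(-3.3) = 3.200000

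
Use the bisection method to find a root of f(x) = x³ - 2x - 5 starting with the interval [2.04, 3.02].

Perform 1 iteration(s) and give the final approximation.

f(x) = x³ - 2x - 5
Initial interval: [2.04, 3.02]

Iteration 1:
  c_1 = (2.040000 + 3.020000)/2 = 2.530000
  f(c_1) = f(2.530000) = 6.134277
  f(a) × f(c) < 0, new interval: [2.040000, 2.530000]

After 1 iteration(s), the approximation is c_1 = 2.530000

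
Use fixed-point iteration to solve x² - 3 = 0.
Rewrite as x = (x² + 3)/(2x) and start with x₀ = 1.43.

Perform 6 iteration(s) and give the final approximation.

Equation: x² - 3 = 0
Fixed-point form: x = (x² + 3)/(2x)
x₀ = 1.43

x_1 = g(1.430000) = 1.763951
x_2 = g(1.763951) = 1.732339
x_3 = g(1.732339) = 1.732051
x_4 = g(1.732051) = 1.732051
x_5 = g(1.732051) = 1.732051
x_6 = g(1.732051) = 1.732051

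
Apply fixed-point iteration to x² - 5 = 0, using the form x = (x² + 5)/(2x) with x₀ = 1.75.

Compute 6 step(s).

Equation: x² - 5 = 0
Fixed-point form: x = (x² + 5)/(2x)
x₀ = 1.75

x_1 = g(1.750000) = 2.303571
x_2 = g(2.303571) = 2.237057
x_3 = g(2.237057) = 2.236068
x_4 = g(2.236068) = 2.236068
x_5 = g(2.236068) = 2.236068
x_6 = g(2.236068) = 2.236068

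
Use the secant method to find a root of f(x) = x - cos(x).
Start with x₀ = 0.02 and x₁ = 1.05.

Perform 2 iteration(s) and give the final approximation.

f(x) = x - cos(x)
x₀ = 0.02, x₁ = 1.05

Secant formula: x_{n+1} = x_n - f(x_n)(x_n - x_{n-1})/(f(x_n) - f(x_{n-1}))

Iteration 1:
  f(0.020000) = -0.979800
  f(1.050000) = 0.552429
  x_2 = 1.050000 - 0.552429×(1.050000 - 0.020000)/(0.552429 - (-0.979800))
       = 0.678644
Iteration 2:
  f(1.050000) = 0.552429
  f(0.678644) = -0.099780
  x_3 = 0.678644 - (-0.099780)×(0.678644 - 1.050000)/(-0.099780 - 0.552429)
       = 0.735457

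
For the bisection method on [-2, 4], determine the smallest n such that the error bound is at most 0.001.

We need (b-a)/2^n ≤ 0.001
(4 - (-2))/2^n ≤ 0.001
6/2^n ≤ 0.001
2^n ≥ 6000
n ≥ log₂(6000) = 12.55
n ≥ 13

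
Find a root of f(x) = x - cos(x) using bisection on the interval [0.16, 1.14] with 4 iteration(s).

f(x) = x - cos(x)
Initial interval: [0.16, 1.14]

Iteration 1:
  c_1 = (0.160000 + 1.140000)/2 = 0.650000
  f(c_1) = f(0.650000) = -0.146084
  f(a) × f(c) ≥ 0, new interval: [0.650000, 1.140000]
Iteration 2:
  c_2 = (0.650000 + 1.140000)/2 = 0.895000
  f(c_2) = f(0.895000) = 0.269481
  f(a) × f(c) < 0, new interval: [0.650000, 0.895000]
Iteration 3:
  c_3 = (0.650000 + 0.895000)/2 = 0.772500
  f(c_3) = f(0.772500) = 0.056332
  f(a) × f(c) < 0, new interval: [0.650000, 0.772500]
Iteration 4:
  c_4 = (0.650000 + 0.772500)/2 = 0.711250
  f(c_4) = f(0.711250) = -0.046296
  f(a) × f(c) ≥ 0, new interval: [0.711250, 0.772500]

After 4 iteration(s), the approximation is c_4 = 0.711250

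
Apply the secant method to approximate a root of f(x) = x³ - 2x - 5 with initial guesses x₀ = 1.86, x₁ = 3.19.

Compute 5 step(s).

f(x) = x³ - 2x - 5
x₀ = 1.86, x₁ = 3.19

Secant formula: x_{n+1} = x_n - f(x_n)(x_n - x_{n-1})/(f(x_n) - f(x_{n-1}))

Iteration 1:
  f(1.860000) = -2.285144
  f(3.190000) = 21.081759
  x_2 = 3.190000 - 21.081759×(3.190000 - 1.860000)/(21.081759 - (-2.285144))
       = 1.990066
Iteration 2:
  f(3.190000) = 21.081759
  f(1.990066) = -1.098748
  x_3 = 1.990066 - (-1.098748)×(1.990066 - 3.190000)/(-1.098748 - 21.081759)
       = 2.049507
Iteration 3:
  f(1.990066) = -1.098748
  f(2.049507) = -0.490105
  x_4 = 2.049507 - (-0.490105)×(2.049507 - 1.990066)/(-0.490105 - (-1.098748))
       = 2.097371
Iteration 4:
  f(2.049507) = -0.490105
  f(2.097371) = 0.031520
  x_5 = 2.097371 - 0.031520×(2.097371 - 2.049507)/(0.031520 - (-0.490105))
       = 2.094479
Iteration 5:
  f(2.097371) = 0.031520
  f(2.094479) = -0.000812
  x_6 = 2.094479 - (-0.000812)×(2.094479 - 2.097371)/(-0.000812 - 0.031520)
       = 2.094551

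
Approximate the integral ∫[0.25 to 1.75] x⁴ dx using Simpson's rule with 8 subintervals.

f(x) = x⁴
a = 0.25, b = 1.75, n = 8
h = (b - a)/n = 0.187500

Simpson's rule: (h/3)[f(x₀) + 4f(x₁) + 2f(x₂) + ... + f(xₙ)]

x_0 = 0.2500, f(x_0) = 0.003906, coefficient = 1
x_1 = 0.4375, f(x_1) = 0.036636, coefficient = 4
x_2 = 0.6250, f(x_2) = 0.152588, coefficient = 2
x_3 = 0.8125, f(x_3) = 0.435806, coefficient = 4
x_4 = 1.0000, f(x_4) = 1.000000, coefficient = 2
x_5 = 1.1875, f(x_5) = 1.988541, coefficient = 4
x_6 = 1.3750, f(x_6) = 3.574463, coefficient = 2
x_7 = 1.5625, f(x_7) = 5.960464, coefficient = 4
x_8 = 1.7500, f(x_8) = 9.378906, coefficient = 1

I ≈ (0.187500/3) × 52.522705 = 3.282669
Exact value: 3.282422
Error: 0.000247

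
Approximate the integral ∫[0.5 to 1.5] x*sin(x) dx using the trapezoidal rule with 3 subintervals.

f(x) = x*sin(x)
a = 0.5, b = 1.5, n = 3
h = (b - a)/n = 0.333333

Trapezoidal rule: (h/2)[f(x₀) + 2f(x₁) + 2f(x₂) + ... + f(xₙ)]

x_0 = 0.5000, f(x_0) = 0.239713, coefficient = 1
x_1 = 0.8333, f(x_1) = 0.616814, coefficient = 2
x_2 = 1.1667, f(x_2) = 1.072686, coefficient = 2
x_3 = 1.5000, f(x_3) = 1.496242, coefficient = 1

I ≈ (0.333333/2) × 5.114955 = 0.852492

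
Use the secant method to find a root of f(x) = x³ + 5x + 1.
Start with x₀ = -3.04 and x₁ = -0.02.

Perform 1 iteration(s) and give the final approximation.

f(x) = x³ + 5x + 1
x₀ = -3.04, x₁ = -0.02

Secant formula: x_{n+1} = x_n - f(x_n)(x_n - x_{n-1})/(f(x_n) - f(x_{n-1}))

Iteration 1:
  f(-3.040000) = -42.294464
  f(-0.020000) = 0.899992
  x_2 = -0.020000 - 0.899992×(-0.020000 - (-3.040000))/(0.899992 - (-42.294464))
       = -0.082924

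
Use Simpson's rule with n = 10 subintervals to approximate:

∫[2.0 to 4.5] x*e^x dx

f(x) = x*e^x
a = 2.0, b = 4.5, n = 10
h = (b - a)/n = 0.250000

Simpson's rule: (h/3)[f(x₀) + 4f(x₁) + 2f(x₂) + ... + f(xₙ)]

x_0 = 2.0000, f(x_0) = 14.778112, coefficient = 1
x_1 = 2.2500, f(x_1) = 21.347406, coefficient = 4
x_2 = 2.5000, f(x_2) = 30.456235, coefficient = 2
x_3 = 2.7500, f(x_3) = 43.017238, coefficient = 4
x_4 = 3.0000, f(x_4) = 60.256611, coefficient = 2
x_5 = 3.2500, f(x_5) = 83.818605, coefficient = 4
x_6 = 3.5000, f(x_6) = 115.904082, coefficient = 2
x_7 = 3.7500, f(x_7) = 159.454058, coefficient = 4
x_8 = 4.0000, f(x_8) = 218.392600, coefficient = 2
x_9 = 4.2500, f(x_9) = 297.948002, coefficient = 4
x_10 = 4.5000, f(x_10) = 405.077091, coefficient = 1

I ≈ (0.250000/3) × 3692.215490 = 307.684624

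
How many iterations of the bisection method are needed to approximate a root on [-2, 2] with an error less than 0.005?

We need (b-a)/2^n ≤ 0.005
(2 - (-2))/2^n ≤ 0.005
4/2^n ≤ 0.005
2^n ≥ 800
n ≥ log₂(800) = 9.64
n ≥ 10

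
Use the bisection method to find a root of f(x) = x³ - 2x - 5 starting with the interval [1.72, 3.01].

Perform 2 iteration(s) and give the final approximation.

f(x) = x³ - 2x - 5
Initial interval: [1.72, 3.01]

Iteration 1:
  c_1 = (1.720000 + 3.010000)/2 = 2.365000
  f(c_1) = f(2.365000) = 3.497977
  f(a) × f(c) < 0, new interval: [1.720000, 2.365000]
Iteration 2:
  c_2 = (1.720000 + 2.365000)/2 = 2.042500
  f(c_2) = f(2.042500) = -0.564086
  f(a) × f(c) ≥ 0, new interval: [2.042500, 2.365000]

After 2 iteration(s), the approximation is c_2 = 2.042500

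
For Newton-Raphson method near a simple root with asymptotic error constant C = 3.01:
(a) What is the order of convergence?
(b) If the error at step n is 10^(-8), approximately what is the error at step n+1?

(a) Newton-Raphson has quadratic (order 2) convergence near simple roots.
    This means |e_{n+1}| ≈ C|e_n|².

(b) With |e_n| = 10^(-8) and C = 3.01:
    |e_{n+1}| ≈ 3.01 × (10^(-8))² = 3.01 × 10^(-16)

(a) 2 (quadratic); (b) |e_{n+1}| ≈ 3.010e-16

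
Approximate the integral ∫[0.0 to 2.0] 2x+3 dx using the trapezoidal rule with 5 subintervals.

f(x) = 2x+3
a = 0.0, b = 2.0, n = 5
h = (b - a)/n = 0.400000

Trapezoidal rule: (h/2)[f(x₀) + 2f(x₁) + 2f(x₂) + ... + f(xₙ)]

x_0 = 0.0000, f(x_0) = 3.000000, coefficient = 1
x_1 = 0.4000, f(x_1) = 3.800000, coefficient = 2
x_2 = 0.8000, f(x_2) = 4.600000, coefficient = 2
x_3 = 1.2000, f(x_3) = 5.400000, coefficient = 2
x_4 = 1.6000, f(x_4) = 6.200000, coefficient = 2
x_5 = 2.0000, f(x_5) = 7.000000, coefficient = 1

I ≈ (0.400000/2) × 50.000000 = 10.000000
Exact value: 10.000000
Error: 0.000000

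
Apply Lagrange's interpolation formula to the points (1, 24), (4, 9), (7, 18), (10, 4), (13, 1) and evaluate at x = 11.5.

Lagrange interpolation formula:
P(x) = Σ yᵢ × Lᵢ(x)
where Lᵢ(x) = Π_{j≠i} (x - xⱼ)/(xᵢ - xⱼ)

L_0(11.5) = (11.5 - 4)/(1 - 4) × (11.5 - 7)/(1 - 7) × (11.5 - 10)/(1 - 10) × (11.5 - 13)/(1 - 13) = -0.039062
L_1(11.5) = (11.5 - 1)/(4 - 1) × (11.5 - 7)/(4 - 7) × (11.5 - 10)/(4 - 10) × (11.5 - 13)/(4 - 13) = 0.218750
L_2(11.5) = (11.5 - 1)/(7 - 1) × (11.5 - 4)/(7 - 4) × (11.5 - 10)/(7 - 10) × (11.5 - 13)/(7 - 13) = -0.546875
L_3(11.5) = (11.5 - 1)/(10 - 1) × (11.5 - 4)/(10 - 4) × (11.5 - 7)/(10 - 7) × (11.5 - 13)/(10 - 13) = 1.093750
L_4(11.5) = (11.5 - 1)/(13 - 1) × (11.5 - 4)/(13 - 4) × (11.5 - 7)/(13 - 7) × (11.5 - 10)/(13 - 10) = 0.273438

P(11.5) = 24×L_0(11.5) + 9×L_1(11.5) + 18×L_2(11.5) + 4×L_3(11.5) + 1×L_4(11.5)
P(11.5) = -4.164062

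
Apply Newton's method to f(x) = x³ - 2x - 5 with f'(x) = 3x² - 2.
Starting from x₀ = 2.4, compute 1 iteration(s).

f(x) = x³ - 2x - 5
f'(x) = 3x² - 2
x₀ = 2.4

Newton-Raphson formula: x_{n+1} = x_n - f(x_n)/f'(x_n)

Iteration 1:
  f(2.400000) = 4.024000
  f'(2.400000) = 15.280000
  x_1 = 2.400000 - 4.024000/15.280000 = 2.136649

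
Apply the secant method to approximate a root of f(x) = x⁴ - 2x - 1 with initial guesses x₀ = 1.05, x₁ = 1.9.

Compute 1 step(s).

f(x) = x⁴ - 2x - 1
x₀ = 1.05, x₁ = 1.9

Secant formula: x_{n+1} = x_n - f(x_n)(x_n - x_{n-1})/(f(x_n) - f(x_{n-1}))

Iteration 1:
  f(1.050000) = -1.884494
  f(1.900000) = 8.232100
  x_2 = 1.900000 - 8.232100×(1.900000 - 1.050000)/(8.232100 - (-1.884494))
       = 1.208336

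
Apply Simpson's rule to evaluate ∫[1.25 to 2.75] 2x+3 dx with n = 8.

f(x) = 2x+3
a = 1.25, b = 2.75, n = 8
h = (b - a)/n = 0.187500

Simpson's rule: (h/3)[f(x₀) + 4f(x₁) + 2f(x₂) + ... + f(xₙ)]

x_0 = 1.2500, f(x_0) = 5.500000, coefficient = 1
x_1 = 1.4375, f(x_1) = 5.875000, coefficient = 4
x_2 = 1.6250, f(x_2) = 6.250000, coefficient = 2
x_3 = 1.8125, f(x_3) = 6.625000, coefficient = 4
x_4 = 2.0000, f(x_4) = 7.000000, coefficient = 2
x_5 = 2.1875, f(x_5) = 7.375000, coefficient = 4
x_6 = 2.3750, f(x_6) = 7.750000, coefficient = 2
x_7 = 2.5625, f(x_7) = 8.125000, coefficient = 4
x_8 = 2.7500, f(x_8) = 8.500000, coefficient = 1

I ≈ (0.187500/3) × 168.000000 = 10.500000
Exact value: 10.500000
Error: 0.000000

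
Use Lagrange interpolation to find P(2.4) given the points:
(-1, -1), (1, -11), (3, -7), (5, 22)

Lagrange interpolation formula:
P(x) = Σ yᵢ × Lᵢ(x)
where Lᵢ(x) = Π_{j≠i} (x - xⱼ)/(xᵢ - xⱼ)

L_0(2.4) = (2.4 - 1)/(-1 - 1) × (2.4 - 3)/(-1 - 3) × (2.4 - 5)/(-1 - 5) = -0.045500
L_1(2.4) = (2.4 - (-1))/(1 - (-1)) × (2.4 - 3)/(1 - 3) × (2.4 - 5)/(1 - 5) = 0.331500
L_2(2.4) = (2.4 - (-1))/(3 - (-1)) × (2.4 - 1)/(3 - 1) × (2.4 - 5)/(3 - 5) = 0.773500
L_3(2.4) = (2.4 - (-1))/(5 - (-1)) × (2.4 - 1)/(5 - 1) × (2.4 - 3)/(5 - 3) = -0.059500

P(2.4) = (-1)×L_0(2.4) + (-11)×L_1(2.4) + (-7)×L_2(2.4) + 22×L_3(2.4)
P(2.4) = -10.324500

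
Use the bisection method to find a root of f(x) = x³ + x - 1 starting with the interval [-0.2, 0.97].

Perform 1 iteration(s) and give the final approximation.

f(x) = x³ + x - 1
Initial interval: [-0.2, 0.97]

Iteration 1:
  c_1 = (-0.200000 + 0.970000)/2 = 0.385000
  f(c_1) = f(0.385000) = -0.557933
  f(a) × f(c) ≥ 0, new interval: [0.385000, 0.970000]

After 1 iteration(s), the approximation is c_1 = 0.385000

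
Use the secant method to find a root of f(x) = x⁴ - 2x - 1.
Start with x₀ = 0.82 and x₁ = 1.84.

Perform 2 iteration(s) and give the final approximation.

f(x) = x⁴ - 2x - 1
x₀ = 0.82, x₁ = 1.84

Secant formula: x_{n+1} = x_n - f(x_n)(x_n - x_{n-1})/(f(x_n) - f(x_{n-1}))

Iteration 1:
  f(0.820000) = -2.187878
  f(1.840000) = 6.782287
  x_2 = 1.840000 - 6.782287×(1.840000 - 0.820000)/(6.782287 - (-2.187878))
       = 1.068784
Iteration 2:
  f(1.840000) = 6.782287
  f(1.068784) = -1.832720
  x_3 = 1.068784 - (-1.832720)×(1.068784 - 1.840000)/(-1.832720 - 6.782287)
       = 1.232849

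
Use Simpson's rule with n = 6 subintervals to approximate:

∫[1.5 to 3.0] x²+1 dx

f(x) = x²+1
a = 1.5, b = 3.0, n = 6
h = (b - a)/n = 0.250000

Simpson's rule: (h/3)[f(x₀) + 4f(x₁) + 2f(x₂) + ... + f(xₙ)]

x_0 = 1.5000, f(x_0) = 3.250000, coefficient = 1
x_1 = 1.7500, f(x_1) = 4.062500, coefficient = 4
x_2 = 2.0000, f(x_2) = 5.000000, coefficient = 2
x_3 = 2.2500, f(x_3) = 6.062500, coefficient = 4
x_4 = 2.5000, f(x_4) = 7.250000, coefficient = 2
x_5 = 2.7500, f(x_5) = 8.562500, coefficient = 4
x_6 = 3.0000, f(x_6) = 10.000000, coefficient = 1

I ≈ (0.250000/3) × 112.500000 = 9.375000
Exact value: 9.375000
Error: 0.000000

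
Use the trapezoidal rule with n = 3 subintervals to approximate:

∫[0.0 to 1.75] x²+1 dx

f(x) = x²+1
a = 0.0, b = 1.75, n = 3
h = (b - a)/n = 0.583333

Trapezoidal rule: (h/2)[f(x₀) + 2f(x₁) + 2f(x₂) + ... + f(xₙ)]

x_0 = 0.0000, f(x_0) = 1.000000, coefficient = 1
x_1 = 0.5833, f(x_1) = 1.340278, coefficient = 2
x_2 = 1.1667, f(x_2) = 2.361111, coefficient = 2
x_3 = 1.7500, f(x_3) = 4.062500, coefficient = 1

I ≈ (0.583333/2) × 12.465278 = 3.635706
Exact value: 3.536458
Error: 0.099248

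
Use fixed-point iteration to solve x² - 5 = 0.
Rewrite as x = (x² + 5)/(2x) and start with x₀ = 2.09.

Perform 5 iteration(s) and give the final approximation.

Equation: x² - 5 = 0
Fixed-point form: x = (x² + 5)/(2x)
x₀ = 2.09

x_1 = g(2.090000) = 2.241172
x_2 = g(2.241172) = 2.236074
x_3 = g(2.236074) = 2.236068
x_4 = g(2.236068) = 2.236068
x_5 = g(2.236068) = 2.236068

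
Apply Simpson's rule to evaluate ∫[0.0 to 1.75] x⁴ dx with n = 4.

f(x) = x⁴
a = 0.0, b = 1.75, n = 4
h = (b - a)/n = 0.437500

Simpson's rule: (h/3)[f(x₀) + 4f(x₁) + 2f(x₂) + ... + f(xₙ)]

x_0 = 0.0000, f(x_0) = 0.000000, coefficient = 1
x_1 = 0.4375, f(x_1) = 0.036636, coefficient = 4
x_2 = 0.8750, f(x_2) = 0.586182, coefficient = 2
x_3 = 1.3125, f(x_3) = 2.967545, coefficient = 4
x_4 = 1.7500, f(x_4) = 9.378906, coefficient = 1

I ≈ (0.437500/3) × 22.567993 = 3.291166
Exact value: 3.282617
Error: 0.008548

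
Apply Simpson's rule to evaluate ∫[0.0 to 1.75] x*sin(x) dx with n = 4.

f(x) = x*sin(x)
a = 0.0, b = 1.75, n = 4
h = (b - a)/n = 0.437500

Simpson's rule: (h/3)[f(x₀) + 4f(x₁) + 2f(x₂) + ... + f(xₙ)]

x_0 = 0.0000, f(x_0) = 0.000000, coefficient = 1
x_1 = 0.4375, f(x_1) = 0.185358, coefficient = 4
x_2 = 0.8750, f(x_2) = 0.671601, coefficient = 2
x_3 = 1.3125, f(x_3) = 1.268960, coefficient = 4
x_4 = 1.7500, f(x_4) = 1.721975, coefficient = 1

I ≈ (0.437500/3) × 8.882449 = 1.295357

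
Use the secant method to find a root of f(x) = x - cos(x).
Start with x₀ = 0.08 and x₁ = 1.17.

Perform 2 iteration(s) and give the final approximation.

f(x) = x - cos(x)
x₀ = 0.08, x₁ = 1.17

Secant formula: x_{n+1} = x_n - f(x_n)(x_n - x_{n-1})/(f(x_n) - f(x_{n-1}))

Iteration 1:
  f(0.080000) = -0.916802
  f(1.170000) = 0.779848
  x_2 = 1.170000 - 0.779848×(1.170000 - 0.080000)/(0.779848 - (-0.916802))
       = 0.668992
Iteration 2:
  f(1.170000) = 0.779848
  f(0.668992) = -0.115455
  x_3 = 0.668992 - (-0.115455)×(0.668992 - 1.170000)/(-0.115455 - 0.779848)
       = 0.733600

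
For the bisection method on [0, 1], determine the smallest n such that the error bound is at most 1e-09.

We need (b-a)/2^n ≤ 1e-09
(1 - 0)/2^n ≤ 1e-09
1/2^n ≤ 1e-09
2^n ≥ 1000000000
n ≥ log₂(1000000000) = 29.90
n ≥ 30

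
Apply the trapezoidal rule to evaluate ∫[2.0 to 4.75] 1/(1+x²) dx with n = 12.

f(x) = 1/(1+x²)
a = 2.0, b = 4.75, n = 12
h = (b - a)/n = 0.229167

Trapezoidal rule: (h/2)[f(x₀) + 2f(x₁) + 2f(x₂) + ... + f(xₙ)]

x_0 = 2.0000, f(x_0) = 0.200000, coefficient = 1
x_1 = 2.2292, f(x_1) = 0.167527, coefficient = 2
x_2 = 2.4583, f(x_2) = 0.141977, coefficient = 2
x_3 = 2.6875, f(x_3) = 0.121615, coefficient = 2
x_4 = 2.9167, f(x_4) = 0.105186, coefficient = 2
x_5 = 3.1458, f(x_5) = 0.091775, coefficient = 2
x_6 = 3.3750, f(x_6) = 0.080706, coefficient = 2
x_7 = 3.6042, f(x_7) = 0.071480, coefficient = 2
x_8 = 3.8333, f(x_8) = 0.063717, coefficient = 2
x_9 = 4.0625, f(x_9) = 0.057130, coefficient = 2
x_10 = 4.2917, f(x_10) = 0.051498, coefficient = 2
x_11 = 4.5208, f(x_11) = 0.046646, coefficient = 2
x_12 = 4.7500, f(x_12) = 0.042440, coefficient = 1

I ≈ (0.229167/2) × 2.240953 = 0.256776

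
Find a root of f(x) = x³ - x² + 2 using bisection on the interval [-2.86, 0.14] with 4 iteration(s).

f(x) = x³ - x² + 2
Initial interval: [-2.86, 0.14]

Iteration 1:
  c_1 = (-2.860000 + 0.140000)/2 = -1.360000
  f(c_1) = f(-1.360000) = -2.365056
  f(a) × f(c) ≥ 0, new interval: [-1.360000, 0.140000]
Iteration 2:
  c_2 = (-1.360000 + 0.140000)/2 = -0.610000
  f(c_2) = f(-0.610000) = 1.400919
  f(a) × f(c) < 0, new interval: [-1.360000, -0.610000]
Iteration 3:
  c_3 = (-1.360000 + (-0.610000))/2 = -0.985000
  f(c_3) = f(-0.985000) = 0.074103
  f(a) × f(c) < 0, new interval: [-1.360000, -0.985000]
Iteration 4:
  c_4 = (-1.360000 + (-0.985000))/2 = -1.172500
  f(c_4) = f(-1.172500) = -0.986658
  f(a) × f(c) ≥ 0, new interval: [-1.172500, -0.985000]

After 4 iteration(s), the approximation is c_4 = -1.172500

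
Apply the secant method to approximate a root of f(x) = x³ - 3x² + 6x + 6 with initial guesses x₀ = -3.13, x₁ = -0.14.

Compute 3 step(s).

f(x) = x³ - 3x² + 6x + 6
x₀ = -3.13, x₁ = -0.14

Secant formula: x_{n+1} = x_n - f(x_n)(x_n - x_{n-1})/(f(x_n) - f(x_{n-1}))

Iteration 1:
  f(-3.130000) = -72.834997
  f(-0.140000) = 5.098456
  x_2 = -0.140000 - 5.098456×(-0.140000 - (-3.130000))/(5.098456 - (-72.834997))
       = -0.335608
Iteration 2:
  f(-0.140000) = 5.098456
  f(-0.335608) = 3.610656
  x_3 = -0.335608 - 3.610656×(-0.335608 - (-0.140000))/(3.610656 - 5.098456)
       = -0.810317
Iteration 3:
  f(-0.335608) = 3.610656
  f(-0.810317) = -1.363804
  x_4 = -0.810317 - (-1.363804)×(-0.810317 - (-0.335608))/(-1.363804 - 3.610656)
       = -0.680170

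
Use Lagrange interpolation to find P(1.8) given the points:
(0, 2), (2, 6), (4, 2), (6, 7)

Lagrange interpolation formula:
P(x) = Σ yᵢ × Lᵢ(x)
where Lᵢ(x) = Π_{j≠i} (x - xⱼ)/(xᵢ - xⱼ)

L_0(1.8) = (1.8 - 2)/(0 - 2) × (1.8 - 4)/(0 - 4) × (1.8 - 6)/(0 - 6) = 0.038500
L_1(1.8) = (1.8 - 0)/(2 - 0) × (1.8 - 4)/(2 - 4) × (1.8 - 6)/(2 - 6) = 1.039500
L_2(1.8) = (1.8 - 0)/(4 - 0) × (1.8 - 2)/(4 - 2) × (1.8 - 6)/(4 - 6) = -0.094500
L_3(1.8) = (1.8 - 0)/(6 - 0) × (1.8 - 2)/(6 - 2) × (1.8 - 4)/(6 - 4) = 0.016500

P(1.8) = 2×L_0(1.8) + 6×L_1(1.8) + 2×L_2(1.8) + 7×L_3(1.8)
P(1.8) = 6.240500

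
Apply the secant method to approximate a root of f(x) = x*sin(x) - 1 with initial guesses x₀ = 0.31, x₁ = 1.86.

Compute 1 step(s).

f(x) = x*sin(x) - 1
x₀ = 0.31, x₁ = 1.86

Secant formula: x_{n+1} = x_n - f(x_n)(x_n - x_{n-1})/(f(x_n) - f(x_{n-1}))

Iteration 1:
  f(0.310000) = -0.905432
  f(1.860000) = 0.782757
  x_2 = 1.860000 - 0.782757×(1.860000 - 0.310000)/(0.782757 - (-0.905432))
       = 1.141317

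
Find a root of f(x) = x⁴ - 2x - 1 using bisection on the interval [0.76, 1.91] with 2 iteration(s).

f(x) = x⁴ - 2x - 1
Initial interval: [0.76, 1.91]

Iteration 1:
  c_1 = (0.760000 + 1.910000)/2 = 1.335000
  f(c_1) = f(1.335000) = -0.493674
  f(a) × f(c) ≥ 0, new interval: [1.335000, 1.910000]
Iteration 2:
  c_2 = (1.335000 + 1.910000)/2 = 1.622500
  f(c_2) = f(1.622500) = 2.685089
  f(a) × f(c) < 0, new interval: [1.335000, 1.622500]

After 2 iteration(s), the approximation is c_2 = 1.622500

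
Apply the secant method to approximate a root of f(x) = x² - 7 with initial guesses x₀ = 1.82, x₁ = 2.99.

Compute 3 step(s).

f(x) = x² - 7
x₀ = 1.82, x₁ = 2.99

Secant formula: x_{n+1} = x_n - f(x_n)(x_n - x_{n-1})/(f(x_n) - f(x_{n-1}))

Iteration 1:
  f(1.820000) = -3.687600
  f(2.990000) = 1.940100
  x_2 = 2.990000 - 1.940100×(2.990000 - 1.820000)/(1.940100 - (-3.687600))
       = 2.586653
Iteration 2:
  f(2.990000) = 1.940100
  f(2.586653) = -0.309227
  x_3 = 2.586653 - (-0.309227)×(2.586653 - 2.990000)/(-0.309227 - 1.940100)
       = 2.642103
Iteration 3:
  f(2.586653) = -0.309227
  f(2.642103) = -0.019291
  x_4 = 2.642103 - (-0.019291)×(2.642103 - 2.586653)/(-0.019291 - (-0.309227))
       = 2.645793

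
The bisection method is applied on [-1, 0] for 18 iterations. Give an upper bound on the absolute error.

Bisection error bound: |error| ≤ (b-a)/2^n
|error| ≤ (0 - (-1))/2^18 = 1/2^18
|error| ≤ 0.0000038147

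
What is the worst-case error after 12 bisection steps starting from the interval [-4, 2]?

Bisection error bound: |error| ≤ (b-a)/2^n
|error| ≤ (2 - (-4))/2^12 = 6/2^12
|error| ≤ 0.0014648438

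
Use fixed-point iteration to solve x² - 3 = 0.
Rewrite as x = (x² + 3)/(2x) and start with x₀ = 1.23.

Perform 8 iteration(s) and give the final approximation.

Equation: x² - 3 = 0
Fixed-point form: x = (x² + 3)/(2x)
x₀ = 1.23

x_1 = g(1.230000) = 1.834512
x_2 = g(1.834512) = 1.734912
x_3 = g(1.734912) = 1.732053
x_4 = g(1.732053) = 1.732051
x_5 = g(1.732051) = 1.732051
x_6 = g(1.732051) = 1.732051
x_7 = g(1.732051) = 1.732051
x_8 = g(1.732051) = 1.732051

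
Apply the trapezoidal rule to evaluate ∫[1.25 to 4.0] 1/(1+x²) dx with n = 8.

f(x) = 1/(1+x²)
a = 1.25, b = 4.0, n = 8
h = (b - a)/n = 0.343750

Trapezoidal rule: (h/2)[f(x₀) + 2f(x₁) + 2f(x₂) + ... + f(xₙ)]

x_0 = 1.2500, f(x_0) = 0.390244, coefficient = 1
x_1 = 1.5938, f(x_1) = 0.282483, coefficient = 2
x_2 = 1.9375, f(x_2) = 0.210353, coefficient = 2
x_3 = 2.2812, f(x_3) = 0.161184, coefficient = 2
x_4 = 2.6250, f(x_4) = 0.126733, coefficient = 2
x_5 = 2.9688, f(x_5) = 0.101901, coefficient = 2
x_6 = 3.3125, f(x_6) = 0.083524, coefficient = 2
x_7 = 3.6562, f(x_7) = 0.069598, coefficient = 2
x_8 = 4.0000, f(x_8) = 0.058824, coefficient = 1

I ≈ (0.343750/2) × 2.520618 = 0.433231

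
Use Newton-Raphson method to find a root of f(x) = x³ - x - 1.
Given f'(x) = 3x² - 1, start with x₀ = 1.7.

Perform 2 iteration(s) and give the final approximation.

f(x) = x³ - x - 1
f'(x) = 3x² - 1
x₀ = 1.7

Newton-Raphson formula: x_{n+1} = x_n - f(x_n)/f'(x_n)

Iteration 1:
  f(1.700000) = 2.213000
  f'(1.700000) = 7.670000
  x_1 = 1.700000 - 2.213000/7.670000 = 1.411473
Iteration 2:
  f(1.411473) = 0.400544
  f'(1.411473) = 4.976770
  x_2 = 1.411473 - 0.400544/4.976770 = 1.330991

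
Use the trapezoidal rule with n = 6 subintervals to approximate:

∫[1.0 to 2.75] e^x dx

f(x) = e^x
a = 1.0, b = 2.75, n = 6
h = (b - a)/n = 0.291667

Trapezoidal rule: (h/2)[f(x₀) + 2f(x₁) + 2f(x₂) + ... + f(xₙ)]

x_0 = 1.0000, f(x_0) = 2.718282, coefficient = 1
x_1 = 1.2917, f(x_1) = 3.638846, coefficient = 2
x_2 = 1.5833, f(x_2) = 4.871166, coefficient = 2
x_3 = 1.8750, f(x_3) = 6.520819, coefficient = 2
x_4 = 2.1667, f(x_4) = 8.729138, coefficient = 2
x_5 = 2.4583, f(x_5) = 11.685320, coefficient = 2
x_6 = 2.7500, f(x_6) = 15.642632, coefficient = 1

I ≈ (0.291667/2) × 89.251493 = 13.015843
Exact value: 12.924350
Error: 0.091493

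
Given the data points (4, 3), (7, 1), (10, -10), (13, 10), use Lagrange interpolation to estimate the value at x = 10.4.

Lagrange interpolation formula:
P(x) = Σ yᵢ × Lᵢ(x)
where Lᵢ(x) = Π_{j≠i} (x - xⱼ)/(xᵢ - xⱼ)

L_0(10.4) = (10.4 - 7)/(4 - 7) × (10.4 - 10)/(4 - 10) × (10.4 - 13)/(4 - 13) = 0.021827
L_1(10.4) = (10.4 - 4)/(7 - 4) × (10.4 - 10)/(7 - 10) × (10.4 - 13)/(7 - 13) = -0.123259
L_2(10.4) = (10.4 - 4)/(10 - 4) × (10.4 - 7)/(10 - 7) × (10.4 - 13)/(10 - 13) = 1.047704
L_3(10.4) = (10.4 - 4)/(13 - 4) × (10.4 - 7)/(13 - 7) × (10.4 - 10)/(13 - 10) = 0.053728

P(10.4) = 3×L_0(10.4) + 1×L_1(10.4) + (-10)×L_2(10.4) + 10×L_3(10.4)
P(10.4) = -9.997531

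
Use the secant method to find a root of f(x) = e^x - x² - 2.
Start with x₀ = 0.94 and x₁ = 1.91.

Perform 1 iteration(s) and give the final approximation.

f(x) = e^x - x² - 2
x₀ = 0.94, x₁ = 1.91

Secant formula: x_{n+1} = x_n - f(x_n)(x_n - x_{n-1})/(f(x_n) - f(x_{n-1}))

Iteration 1:
  f(0.940000) = -0.323619
  f(1.910000) = 1.104989
  x_2 = 1.910000 - 1.104989×(1.910000 - 0.940000)/(1.104989 - (-0.323619))
       = 1.159731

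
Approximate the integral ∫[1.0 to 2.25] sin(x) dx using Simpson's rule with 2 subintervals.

f(x) = sin(x)
a = 1.0, b = 2.25, n = 2
h = (b - a)/n = 0.625000

Simpson's rule: (h/3)[f(x₀) + 4f(x₁) + 2f(x₂) + ... + f(xₙ)]

x_0 = 1.0000, f(x_0) = 0.841471, coefficient = 1
x_1 = 1.6250, f(x_1) = 0.998531, coefficient = 4
x_2 = 2.2500, f(x_2) = 0.778073, coefficient = 1

I ≈ (0.625000/3) × 5.613670 = 1.169514
Exact value: 1.168476
Error: 0.001039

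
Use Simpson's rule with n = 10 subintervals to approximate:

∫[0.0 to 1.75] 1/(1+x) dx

f(x) = 1/(1+x)
a = 0.0, b = 1.75, n = 10
h = (b - a)/n = 0.175000

Simpson's rule: (h/3)[f(x₀) + 4f(x₁) + 2f(x₂) + ... + f(xₙ)]

x_0 = 0.0000, f(x_0) = 1.000000, coefficient = 1
x_1 = 0.1750, f(x_1) = 0.851064, coefficient = 4
x_2 = 0.3500, f(x_2) = 0.740741, coefficient = 2
x_3 = 0.5250, f(x_3) = 0.655738, coefficient = 4
x_4 = 0.7000, f(x_4) = 0.588235, coefficient = 2
x_5 = 0.8750, f(x_5) = 0.533333, coefficient = 4
x_6 = 1.0500, f(x_6) = 0.487805, coefficient = 2
x_7 = 1.2250, f(x_7) = 0.449438, coefficient = 4
x_8 = 1.4000, f(x_8) = 0.416667, coefficient = 2
x_9 = 1.5750, f(x_9) = 0.388350, coefficient = 4
x_10 = 1.7500, f(x_10) = 0.363636, coefficient = 1

I ≈ (0.175000/3) × 17.342222 = 1.011630
Exact value: 1.011601
Error: 0.000029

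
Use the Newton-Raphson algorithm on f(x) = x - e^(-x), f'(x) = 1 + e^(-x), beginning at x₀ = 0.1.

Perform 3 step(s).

f(x) = x - e^(-x)
f'(x) = 1 + e^(-x)
x₀ = 0.1

Newton-Raphson formula: x_{n+1} = x_n - f(x_n)/f'(x_n)

Iteration 1:
  f(0.100000) = -0.804837
  f'(0.100000) = 1.904837
  x_1 = 0.100000 - (-0.804837)/1.904837 = 0.522523
Iteration 2:
  f(0.522523) = -0.070500
  f'(0.522523) = 1.593023
  x_2 = 0.522523 - (-0.070500)/1.593023 = 0.566778
Iteration 3:
  f(0.566778) = -0.000572
  f'(0.566778) = 1.567350
  x_3 = 0.566778 - (-0.000572)/1.567350 = 0.567143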